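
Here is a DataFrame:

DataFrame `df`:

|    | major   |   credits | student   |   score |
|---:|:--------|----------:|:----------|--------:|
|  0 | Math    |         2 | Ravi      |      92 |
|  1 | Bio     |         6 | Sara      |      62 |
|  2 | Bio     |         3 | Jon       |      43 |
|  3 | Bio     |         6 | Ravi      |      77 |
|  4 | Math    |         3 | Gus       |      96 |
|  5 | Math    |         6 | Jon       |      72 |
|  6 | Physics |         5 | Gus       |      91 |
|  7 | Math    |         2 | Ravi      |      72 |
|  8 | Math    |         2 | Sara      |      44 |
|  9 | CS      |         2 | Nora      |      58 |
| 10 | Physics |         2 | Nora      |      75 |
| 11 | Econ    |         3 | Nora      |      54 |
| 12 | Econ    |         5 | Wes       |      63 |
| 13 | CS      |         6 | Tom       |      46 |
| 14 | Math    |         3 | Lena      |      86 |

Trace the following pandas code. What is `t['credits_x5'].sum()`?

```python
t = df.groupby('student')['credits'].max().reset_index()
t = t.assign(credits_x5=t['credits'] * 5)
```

group by student, max of credits:
student
Gus     5
Jon     6
Lena    3
Nora    3
Ravi    6
Sara    6
Tom     6
Wes     5
Name: credits, dtype: int64
reset_index():
  student  credits
0     Gus        5
1     Jon        6
2    Lena        3
3    Nora        3
4    Ravi        6
5    Sara        6
6     Tom        6
7     Wes        5
add column credits_x5 = t['credits'] * 5:
  student  credits  credits_x5
0     Gus        5          25
1     Jon        6          30
2    Lena        3          15
3    Nora        3          15
4    Ravi        6          30
5    Sara        6          30
6     Tom        6          30
7     Wes        5          25
Reading off the sum of column 'credits_x5', we get 200.

200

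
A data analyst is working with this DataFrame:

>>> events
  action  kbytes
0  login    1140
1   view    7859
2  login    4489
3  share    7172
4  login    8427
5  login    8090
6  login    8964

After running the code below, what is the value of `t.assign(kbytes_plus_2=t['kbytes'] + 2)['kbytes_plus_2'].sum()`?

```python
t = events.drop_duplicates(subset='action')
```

16177

drop duplicate action (keep=first):
  action  kbytes
0  login    1140
1   view    7859
3  share    7172
add column kbytes_plus_2 = t['kbytes'] + 2:
  action  kbytes  kbytes_plus_2
0  login    1140           1142
1   view    7859           7861
3  share    7172           7174
Then the sum of column 'kbytes_plus_2': 16177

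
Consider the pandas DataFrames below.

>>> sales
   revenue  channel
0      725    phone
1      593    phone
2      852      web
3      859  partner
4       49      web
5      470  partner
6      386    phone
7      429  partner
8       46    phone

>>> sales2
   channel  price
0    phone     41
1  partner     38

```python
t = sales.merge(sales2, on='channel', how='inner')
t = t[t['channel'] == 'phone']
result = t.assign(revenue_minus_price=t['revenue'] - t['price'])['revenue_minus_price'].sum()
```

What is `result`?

1586

merge on 'channel' (how='inner') → 7 rows:
   revenue  channel  price
0      725    phone     41
1      593    phone     41
2      859  partner     38
3      470  partner     38
4      386    phone     41
5      429  partner     38
6       46    phone     41
filter rows where channel == 'phone':
   revenue channel  price
0      725   phone     41
1      593   phone     41
4      386   phone     41
6       46   phone     41
add column revenue_minus_price = t['revenue'] - t['price']:
   revenue channel  price  revenue_minus_price
0      725   phone     41                  684
1      593   phone     41                  552
4      386   phone     41                  345
6       46   phone     41                    5
Then the sum of column 'revenue_minus_price': 1586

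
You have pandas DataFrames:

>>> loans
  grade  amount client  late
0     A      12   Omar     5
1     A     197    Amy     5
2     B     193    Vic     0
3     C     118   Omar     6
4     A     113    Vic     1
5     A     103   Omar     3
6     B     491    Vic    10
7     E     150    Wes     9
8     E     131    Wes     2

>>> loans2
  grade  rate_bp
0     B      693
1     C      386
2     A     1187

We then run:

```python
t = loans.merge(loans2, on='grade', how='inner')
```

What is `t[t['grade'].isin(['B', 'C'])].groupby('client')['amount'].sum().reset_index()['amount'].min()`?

118

merge on 'grade' (how='inner') → 7 rows:
  grade  amount client  late  rate_bp
0     A      12   Omar     5     1187
1     A     197    Amy     5     1187
2     B     193    Vic     0      693
3     C     118   Omar     6      386
4     A     113    Vic     1     1187
5     A     103   Omar     3     1187
6     B     491    Vic    10      693
filter rows where grade in ['B', 'C']:
  grade  amount client  late  rate_bp
2     B     193    Vic     0      693
3     C     118   Omar     6      386
6     B     491    Vic    10      693
group by client, sum of amount:
client
Omar    118
Vic     684
Name: amount, dtype: int64
reset_index():
  client  amount
0   Omar     118
1    Vic     684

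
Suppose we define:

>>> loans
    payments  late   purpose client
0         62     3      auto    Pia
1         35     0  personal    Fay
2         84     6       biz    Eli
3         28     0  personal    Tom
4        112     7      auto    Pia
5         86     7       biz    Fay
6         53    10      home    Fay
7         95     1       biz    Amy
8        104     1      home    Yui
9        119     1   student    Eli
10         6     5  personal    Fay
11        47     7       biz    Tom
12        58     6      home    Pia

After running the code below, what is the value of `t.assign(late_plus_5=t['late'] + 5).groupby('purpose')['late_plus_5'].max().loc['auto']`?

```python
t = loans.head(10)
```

take first 10 rows:
   payments  late   purpose client
0        62     3      auto    Pia
1        35     0  personal    Fay
2        84     6       biz    Eli
3        28     0  personal    Tom
4       112     7      auto    Pia
5        86     7       biz    Fay
6        53    10      home    Fay
7        95     1       biz    Amy
8       104     1      home    Yui
9       119     1   student    Eli
add column late_plus_5 = t['late'] + 5:
   payments  late   purpose client  late_plus_5
0        62     3      auto    Pia            8
1        35     0  personal    Fay            5
2        84     6       biz    Eli           11
3        28     0  personal    Tom            5
4       112     7      auto    Pia           12
5        86     7       biz    Fay           12
6        53    10      home    Fay           15
7        95     1       biz    Amy            6
8       104     1      home    Yui            6
9       119     1   student    Eli            6
group by purpose, max of late_plus_5:
purpose
auto        12
biz         12
home        15
personal     5
student      6
Name: late_plus_5, dtype: int64
Finally, value at index 'auto' = 12.

12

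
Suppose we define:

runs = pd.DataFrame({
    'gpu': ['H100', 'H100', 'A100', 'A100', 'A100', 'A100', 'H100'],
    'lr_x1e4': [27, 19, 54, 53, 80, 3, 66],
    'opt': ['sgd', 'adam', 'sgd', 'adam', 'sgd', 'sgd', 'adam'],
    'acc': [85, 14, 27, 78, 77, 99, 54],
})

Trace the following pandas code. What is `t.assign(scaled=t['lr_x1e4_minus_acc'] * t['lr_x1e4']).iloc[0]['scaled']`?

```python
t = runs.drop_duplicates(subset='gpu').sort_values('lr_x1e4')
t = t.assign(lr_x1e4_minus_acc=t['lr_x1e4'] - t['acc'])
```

-1566

drop duplicate gpu (keep=first):
    gpu  lr_x1e4  opt  acc
0  H100       27  sgd   85
2  A100       54  sgd   27
sort by lr_x1e4:
    gpu  lr_x1e4  opt  acc
0  H100       27  sgd   85
2  A100       54  sgd   27
add column lr_x1e4_minus_acc = t['lr_x1e4'] - t['acc']:
    gpu  lr_x1e4  opt  acc  lr_x1e4_minus_acc
0  H100       27  sgd   85                -58
2  A100       54  sgd   27                 27
add column scaled = t['lr_x1e4_minus_acc'] * t['lr_x1e4']:
    gpu  lr_x1e4  opt  acc  lr_x1e4_minus_acc  scaled
0  H100       27  sgd   85                -58   -1566
2  A100       54  sgd   27                 27    1458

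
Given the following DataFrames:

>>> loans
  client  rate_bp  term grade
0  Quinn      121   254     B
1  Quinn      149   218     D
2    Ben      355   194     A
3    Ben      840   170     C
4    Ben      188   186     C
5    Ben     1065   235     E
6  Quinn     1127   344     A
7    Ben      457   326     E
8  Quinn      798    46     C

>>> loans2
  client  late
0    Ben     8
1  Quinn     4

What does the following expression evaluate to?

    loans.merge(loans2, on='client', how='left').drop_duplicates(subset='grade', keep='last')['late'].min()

merge on 'client' (how='left') → 9 rows:
  client  rate_bp  term grade  late
0  Quinn      121   254     B     4
1  Quinn      149   218     D     4
2    Ben      355   194     A     8
3    Ben      840   170     C     8
4    Ben      188   186     C     8
5    Ben     1065   235     E     8
6  Quinn     1127   344     A     4
7    Ben      457   326     E     8
8  Quinn      798    46     C     4
drop duplicate grade (keep=last):
  client  rate_bp  term grade  late
0  Quinn      121   254     B     4
1  Quinn      149   218     D     4
6  Quinn     1127   344     A     4
7    Ben      457   326     E     8
8  Quinn      798    46     C     4

4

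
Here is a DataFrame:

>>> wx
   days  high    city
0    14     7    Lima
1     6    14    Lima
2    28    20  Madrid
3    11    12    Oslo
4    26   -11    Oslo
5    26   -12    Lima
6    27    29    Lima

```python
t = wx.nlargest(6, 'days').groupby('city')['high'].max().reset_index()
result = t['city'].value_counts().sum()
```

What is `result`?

take 6 rows with largest days:
   days  high    city
2    28    20  Madrid
6    27    29    Lima
4    26   -11    Oslo
5    26   -12    Lima
0    14     7    Lima
3    11    12    Oslo
group by city, max of high:
city
Lima      29
Madrid    20
Oslo      12
Name: high, dtype: int64
reset_index():
     city  high
0    Lima    29
1  Madrid    20
2    Oslo    12
value_counts of city:
city
Lima      1
Madrid    1
Oslo      1
Name: count, dtype: int64

3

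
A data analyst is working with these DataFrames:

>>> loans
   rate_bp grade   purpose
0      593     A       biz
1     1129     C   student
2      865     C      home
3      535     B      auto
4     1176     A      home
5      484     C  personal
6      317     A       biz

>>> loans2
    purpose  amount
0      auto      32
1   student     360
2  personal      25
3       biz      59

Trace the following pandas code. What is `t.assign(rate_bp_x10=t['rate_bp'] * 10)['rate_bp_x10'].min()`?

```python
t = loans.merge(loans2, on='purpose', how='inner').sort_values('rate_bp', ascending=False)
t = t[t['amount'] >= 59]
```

3170

merge on 'purpose' (how='inner') → 5 rows:
   rate_bp grade   purpose  amount
0      593     A       biz      59
1     1129     C   student     360
2      535     B      auto      32
3      484     C  personal      25
4      317     A       biz      59
sort by rate_bp descending:
   rate_bp grade   purpose  amount
1     1129     C   student     360
0      593     A       biz      59
2      535     B      auto      32
3      484     C  personal      25
4      317     A       biz      59
filter rows where amount >= 59:
   rate_bp grade  purpose  amount
1     1129     C  student     360
0      593     A      biz      59
4      317     A      biz      59
add column rate_bp_x10 = t['rate_bp'] * 10:
   rate_bp grade  purpose  amount  rate_bp_x10
1     1129     C  student     360        11290
0      593     A      biz      59         5930
4      317     A      biz      59         3170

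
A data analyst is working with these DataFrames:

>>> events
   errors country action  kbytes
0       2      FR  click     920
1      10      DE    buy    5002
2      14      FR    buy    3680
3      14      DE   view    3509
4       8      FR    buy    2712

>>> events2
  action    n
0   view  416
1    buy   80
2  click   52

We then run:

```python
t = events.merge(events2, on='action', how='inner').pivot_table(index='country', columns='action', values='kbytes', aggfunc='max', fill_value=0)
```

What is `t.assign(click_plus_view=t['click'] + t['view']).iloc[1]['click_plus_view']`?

920

merge on 'action' (how='inner') → 5 rows:
   errors country action  kbytes    n
0       2      FR  click     920   52
1      10      DE    buy    5002   80
2      14      FR    buy    3680   80
3      14      DE   view    3509  416
4       8      FR    buy    2712   80
pivot: rows=country, cols=action, max(kbytes):
action    buy  click  view
country                   
DE       5002      0  3509
FR       3680    920     0
add column click_plus_view = t['click'] + t['view']:
action    buy  click  view  click_plus_view
country                                    
DE       5002      0  3509             3509
FR       3680    920     0              920
The value at position 1, column 'click_plus_view' is 920.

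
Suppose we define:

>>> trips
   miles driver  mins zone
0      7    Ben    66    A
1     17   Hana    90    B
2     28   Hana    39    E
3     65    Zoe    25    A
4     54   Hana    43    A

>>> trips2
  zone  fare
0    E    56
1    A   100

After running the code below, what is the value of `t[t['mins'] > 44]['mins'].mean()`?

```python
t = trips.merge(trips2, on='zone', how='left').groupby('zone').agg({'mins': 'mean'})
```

merge on 'zone' (how='left') → 5 rows:
   miles driver  mins zone   fare
0      7    Ben    66    A  100.0
1     17   Hana    90    B    NaN
2     28   Hana    39    E   56.0
3     65    Zoe    25    A  100.0
4     54   Hana    43    A  100.0
group by zone, mean of mins:
           mins
zone           
A     44.666667
B     90.000000
E     39.000000
filter rows where mins > 44:
           mins
zone           
A     44.666667
B     90.000000

67.3333333333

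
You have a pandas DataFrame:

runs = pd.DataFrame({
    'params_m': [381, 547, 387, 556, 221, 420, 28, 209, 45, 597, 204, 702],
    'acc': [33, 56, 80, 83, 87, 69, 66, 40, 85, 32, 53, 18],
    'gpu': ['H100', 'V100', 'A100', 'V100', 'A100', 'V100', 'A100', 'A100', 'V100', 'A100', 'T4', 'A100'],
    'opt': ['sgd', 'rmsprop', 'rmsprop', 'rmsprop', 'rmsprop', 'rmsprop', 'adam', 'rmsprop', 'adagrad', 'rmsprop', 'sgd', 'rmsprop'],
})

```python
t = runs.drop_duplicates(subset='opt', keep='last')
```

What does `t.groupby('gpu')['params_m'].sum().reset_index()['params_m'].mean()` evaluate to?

drop duplicate opt (keep=last):
    params_m  acc   gpu      opt
6         28   66  A100     adam
8         45   85  V100  adagrad
10       204   53    T4      sgd
11       702   18  A100  rmsprop
group by gpu, sum of params_m:
gpu
A100    730
T4      204
V100     45
Name: params_m, dtype: int64
reset_index():
    gpu  params_m
0  A100       730
1    T4       204
2  V100        45
The mean of column 'params_m' is 326.333333333.

326.333333333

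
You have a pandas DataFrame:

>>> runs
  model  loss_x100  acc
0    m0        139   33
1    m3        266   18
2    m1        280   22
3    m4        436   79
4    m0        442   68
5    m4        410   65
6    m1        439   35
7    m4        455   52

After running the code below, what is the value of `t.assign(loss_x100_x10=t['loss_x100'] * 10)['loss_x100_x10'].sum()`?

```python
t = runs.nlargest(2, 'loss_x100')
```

8970

take 2 rows with largest loss_x100:
  model  loss_x100  acc
7    m4        455   52
4    m0        442   68
add column loss_x100_x10 = t['loss_x100'] * 10:
  model  loss_x100  acc  loss_x100_x10
7    m4        455   52           4550
4    m0        442   68           4420
The sum of column 'loss_x100_x10' is 8970.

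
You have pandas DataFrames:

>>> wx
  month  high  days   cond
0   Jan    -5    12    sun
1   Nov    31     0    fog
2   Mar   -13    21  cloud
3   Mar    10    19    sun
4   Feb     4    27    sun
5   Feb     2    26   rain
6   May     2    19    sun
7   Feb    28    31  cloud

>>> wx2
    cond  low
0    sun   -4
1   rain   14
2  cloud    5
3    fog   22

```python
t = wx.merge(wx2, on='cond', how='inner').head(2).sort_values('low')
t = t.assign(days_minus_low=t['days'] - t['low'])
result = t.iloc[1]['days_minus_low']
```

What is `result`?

merge on 'cond' (how='inner') → 8 rows:
  month  high  days   cond  low
0   Jan    -5    12    sun   -4
1   Nov    31     0    fog   22
2   Mar   -13    21  cloud    5
3   Mar    10    19    sun   -4
4   Feb     4    27    sun   -4
5   Feb     2    26   rain   14
6   May     2    19    sun   -4
7   Feb    28    31  cloud    5
take first 2 rows:
  month  high  days cond  low
0   Jan    -5    12  sun   -4
1   Nov    31     0  fog   22
sort by low:
  month  high  days cond  low
0   Jan    -5    12  sun   -4
1   Nov    31     0  fog   22
add column days_minus_low = t['days'] - t['low']:
  month  high  days cond  low  days_minus_low
0   Jan    -5    12  sun   -4              16
1   Nov    31     0  fog   22             -22
Reading off the value at position 1, column 'days_minus_low', we get -22.

-22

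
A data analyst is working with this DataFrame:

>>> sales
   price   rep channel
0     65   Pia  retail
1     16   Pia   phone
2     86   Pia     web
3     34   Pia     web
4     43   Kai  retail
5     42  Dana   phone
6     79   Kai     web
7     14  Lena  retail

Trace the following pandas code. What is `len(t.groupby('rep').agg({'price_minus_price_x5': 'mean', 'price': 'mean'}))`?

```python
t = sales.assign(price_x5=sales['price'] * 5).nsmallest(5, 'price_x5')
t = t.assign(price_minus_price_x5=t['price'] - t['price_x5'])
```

add column price_x5 = sales['price'] * 5:
   price   rep channel  price_x5
0     65   Pia  retail       325
1     16   Pia   phone        80
2     86   Pia     web       430
3     34   Pia     web       170
4     43   Kai  retail       215
5     42  Dana   phone       210
6     79   Kai     web       395
7     14  Lena  retail        70
take 5 rows with smallest price_x5:
   price   rep channel  price_x5
7     14  Lena  retail        70
1     16   Pia   phone        80
3     34   Pia     web       170
5     42  Dana   phone       210
4     43   Kai  retail       215
add column price_minus_price_x5 = t['price'] - t['price_x5']:
   price   rep channel  price_x5  price_minus_price_x5
7     14  Lena  retail        70                   -56
1     16   Pia   phone        80                   -64
3     34   Pia     web       170                  -136
5     42  Dana   phone       210                  -168
4     43   Kai  retail       215                  -172
group by rep: mean(price_minus_price_x5), mean(price):
      price_minus_price_x5  price
rep                              
Dana                -168.0   42.0
Kai                 -172.0   43.0
Lena                 -56.0   14.0
Pia                 -100.0   25.0
Hence 4.

4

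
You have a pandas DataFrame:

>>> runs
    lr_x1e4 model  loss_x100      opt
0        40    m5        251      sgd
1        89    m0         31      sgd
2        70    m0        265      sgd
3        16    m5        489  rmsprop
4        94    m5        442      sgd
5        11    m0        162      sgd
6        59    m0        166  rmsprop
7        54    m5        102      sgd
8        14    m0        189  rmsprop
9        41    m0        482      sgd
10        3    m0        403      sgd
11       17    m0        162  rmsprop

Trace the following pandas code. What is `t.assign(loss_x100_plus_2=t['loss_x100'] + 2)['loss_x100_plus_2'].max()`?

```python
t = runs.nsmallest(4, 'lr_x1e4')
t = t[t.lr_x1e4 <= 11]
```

405

take 4 rows with smallest lr_x1e4:
    lr_x1e4 model  loss_x100      opt
10        3    m0        403      sgd
5        11    m0        162      sgd
8        14    m0        189  rmsprop
3        16    m5        489  rmsprop
filter rows where lr_x1e4 <= 11:
    lr_x1e4 model  loss_x100  opt
10        3    m0        403  sgd
5        11    m0        162  sgd
add column loss_x100_plus_2 = t['loss_x100'] + 2:
    lr_x1e4 model  loss_x100  opt  loss_x100_plus_2
10        3    m0        403  sgd               405
5        11    m0        162  sgd               164
The max of column 'loss_x100_plus_2' is 405.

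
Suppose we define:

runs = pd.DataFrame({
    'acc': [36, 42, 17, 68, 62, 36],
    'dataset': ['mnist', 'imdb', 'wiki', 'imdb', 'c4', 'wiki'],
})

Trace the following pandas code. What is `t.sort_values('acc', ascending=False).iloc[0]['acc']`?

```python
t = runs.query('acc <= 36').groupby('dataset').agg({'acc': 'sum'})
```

filter rows where acc <= 36:
   acc dataset
0   36   mnist
2   17    wiki
5   36    wiki
group by dataset, sum of acc:
         acc
dataset     
mnist     36
wiki      53
sort by acc descending:
         acc
dataset     
wiki      53
mnist     36

53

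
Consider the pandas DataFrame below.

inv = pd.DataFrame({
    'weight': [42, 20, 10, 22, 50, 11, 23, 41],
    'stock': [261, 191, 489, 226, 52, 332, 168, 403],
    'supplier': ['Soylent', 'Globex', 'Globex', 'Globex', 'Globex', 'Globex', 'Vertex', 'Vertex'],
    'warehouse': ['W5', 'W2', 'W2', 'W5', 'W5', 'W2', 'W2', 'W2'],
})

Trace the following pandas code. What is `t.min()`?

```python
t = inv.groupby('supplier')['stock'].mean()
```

258.0

group by supplier, mean of stock:
supplier
Globex     258.0
Soylent    261.0
Vertex     285.5
Name: stock, dtype: float64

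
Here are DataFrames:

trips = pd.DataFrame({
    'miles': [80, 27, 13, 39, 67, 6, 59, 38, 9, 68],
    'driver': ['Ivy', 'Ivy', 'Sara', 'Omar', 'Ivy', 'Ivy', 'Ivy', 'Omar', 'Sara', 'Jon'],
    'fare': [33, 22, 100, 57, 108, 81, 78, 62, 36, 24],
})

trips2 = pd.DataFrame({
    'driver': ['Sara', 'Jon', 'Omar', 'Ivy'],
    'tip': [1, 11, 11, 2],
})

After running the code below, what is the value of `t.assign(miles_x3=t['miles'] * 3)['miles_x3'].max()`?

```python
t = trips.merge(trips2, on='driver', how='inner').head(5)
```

240

merge on 'driver' (how='inner') → 10 rows:
   miles driver  fare  tip
0     80    Ivy    33    2
1     27    Ivy    22    2
2     13   Sara   100    1
3     39   Omar    57   11
4     67    Ivy   108    2
5      6    Ivy    81    2
6     59    Ivy    78    2
7     38   Omar    62   11
8      9   Sara    36    1
9     68    Jon    24   11
take first 5 rows:
   miles driver  fare  tip
0     80    Ivy    33    2
1     27    Ivy    22    2
2     13   Sara   100    1
3     39   Omar    57   11
4     67    Ivy   108    2
add column miles_x3 = t['miles'] * 3:
   miles driver  fare  tip  miles_x3
0     80    Ivy    33    2       240
1     27    Ivy    22    2        81
2     13   Sara   100    1        39
3     39   Omar    57   11       117
4     67    Ivy   108    2       201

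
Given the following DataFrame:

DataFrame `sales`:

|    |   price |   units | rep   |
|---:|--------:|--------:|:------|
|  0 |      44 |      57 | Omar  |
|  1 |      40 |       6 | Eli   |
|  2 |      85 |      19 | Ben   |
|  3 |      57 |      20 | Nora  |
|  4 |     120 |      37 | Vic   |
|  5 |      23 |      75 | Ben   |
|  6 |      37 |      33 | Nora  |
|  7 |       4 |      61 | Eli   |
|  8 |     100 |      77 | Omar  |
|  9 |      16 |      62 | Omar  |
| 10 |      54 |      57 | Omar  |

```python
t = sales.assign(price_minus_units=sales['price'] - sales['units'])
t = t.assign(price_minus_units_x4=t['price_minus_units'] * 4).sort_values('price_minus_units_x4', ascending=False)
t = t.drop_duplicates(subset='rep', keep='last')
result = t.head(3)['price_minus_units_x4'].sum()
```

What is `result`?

164

add column price_minus_units = sales['price'] - sales['units']:
    price  units   rep  price_minus_units
0      44     57  Omar                -13
1      40      6   Eli                 34
2      85     19   Ben                 66
3      57     20  Nora                 37
4     120     37   Vic                 83
5      23     75   Ben                -52
6      37     33  Nora                  4
7       4     61   Eli                -57
8     100     77  Omar                 23
9      16     62  Omar                -46
10     54     57  Omar                 -3
add column price_minus_units_x4 = t['price_minus_units'] * 4:
    price  units   rep  price_minus_units  price_minus_units_x4
0      44     57  Omar                -13                   -52
1      40      6   Eli                 34                   136
2      85     19   Ben                 66                   264
3      57     20  Nora                 37                   148
4     120     37   Vic                 83                   332
5      23     75   Ben                -52                  -208
6      37     33  Nora                  4                    16
7       4     61   Eli                -57                  -228
8     100     77  Omar                 23                    92
9      16     62  Omar                -46                  -184
10     54     57  Omar                 -3                   -12
sort by price_minus_units_x4 descending:
    price  units   rep  price_minus_units  price_minus_units_x4
4     120     37   Vic                 83                   332
2      85     19   Ben                 66                   264
3      57     20  Nora                 37                   148
1      40      6   Eli                 34                   136
8     100     77  Omar                 23                    92
6      37     33  Nora                  4                    16
10     54     57  Omar                 -3                   -12
0      44     57  Omar                -13                   -52
9      16     62  Omar                -46                  -184
5      23     75   Ben                -52                  -208
7       4     61   Eli                -57                  -228
drop duplicate rep (keep=last):
   price  units   rep  price_minus_units  price_minus_units_x4
4    120     37   Vic                 83                   332
6     37     33  Nora                  4                    16
9     16     62  Omar                -46                  -184
5     23     75   Ben                -52                  -208
7      4     61   Eli                -57                  -228
take first 3 rows:
   price  units   rep  price_minus_units  price_minus_units_x4
4    120     37   Vic                 83                   332
6     37     33  Nora                  4                    16
9     16     62  Omar                -46                  -184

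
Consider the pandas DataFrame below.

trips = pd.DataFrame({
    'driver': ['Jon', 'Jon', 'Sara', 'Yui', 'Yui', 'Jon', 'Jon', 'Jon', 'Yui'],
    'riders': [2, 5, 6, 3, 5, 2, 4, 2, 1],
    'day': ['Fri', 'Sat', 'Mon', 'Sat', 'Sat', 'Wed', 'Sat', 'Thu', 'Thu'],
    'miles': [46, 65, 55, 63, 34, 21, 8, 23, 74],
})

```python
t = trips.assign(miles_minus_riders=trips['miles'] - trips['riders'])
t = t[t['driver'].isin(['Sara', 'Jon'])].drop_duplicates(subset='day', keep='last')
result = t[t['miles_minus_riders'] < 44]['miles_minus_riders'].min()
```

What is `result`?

add column miles_minus_riders = trips['miles'] - trips['riders']:
  driver  riders  day  miles  miles_minus_riders
0    Jon       2  Fri     46                  44
1    Jon       5  Sat     65                  60
2   Sara       6  Mon     55                  49
3    Yui       3  Sat     63                  60
4    Yui       5  Sat     34                  29
5    Jon       2  Wed     21                  19
6    Jon       4  Sat      8                   4
7    Jon       2  Thu     23                  21
8    Yui       1  Thu     74                  73
filter rows where driver in ['Sara', 'Jon']:
  driver  riders  day  miles  miles_minus_riders
0    Jon       2  Fri     46                  44
1    Jon       5  Sat     65                  60
2   Sara       6  Mon     55                  49
5    Jon       2  Wed     21                  19
6    Jon       4  Sat      8                   4
7    Jon       2  Thu     23                  21
drop duplicate day (keep=last):
  driver  riders  day  miles  miles_minus_riders
0    Jon       2  Fri     46                  44
2   Sara       6  Mon     55                  49
5    Jon       2  Wed     21                  19
6    Jon       4  Sat      8                   4
7    Jon       2  Thu     23                  21
filter rows where miles_minus_riders < 44:
  driver  riders  day  miles  miles_minus_riders
5    Jon       2  Wed     21                  19
6    Jon       4  Sat      8                   4
7    Jon       2  Thu     23                  21
Taking the min of column 'miles_minus_riders' gives 4.

4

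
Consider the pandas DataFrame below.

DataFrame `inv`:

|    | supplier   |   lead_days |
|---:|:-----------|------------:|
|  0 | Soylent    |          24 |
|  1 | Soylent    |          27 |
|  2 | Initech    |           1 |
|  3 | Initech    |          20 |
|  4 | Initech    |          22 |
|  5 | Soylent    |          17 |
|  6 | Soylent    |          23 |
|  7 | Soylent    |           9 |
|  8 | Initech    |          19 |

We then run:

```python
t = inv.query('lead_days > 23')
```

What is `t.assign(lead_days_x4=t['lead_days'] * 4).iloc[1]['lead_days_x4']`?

108

filter rows where lead_days > 23:
  supplier  lead_days
0  Soylent         24
1  Soylent         27
add column lead_days_x4 = t['lead_days'] * 4:
  supplier  lead_days  lead_days_x4
0  Soylent         24            96
1  Soylent         27           108
The value at position 1, column 'lead_days_x4' is 108.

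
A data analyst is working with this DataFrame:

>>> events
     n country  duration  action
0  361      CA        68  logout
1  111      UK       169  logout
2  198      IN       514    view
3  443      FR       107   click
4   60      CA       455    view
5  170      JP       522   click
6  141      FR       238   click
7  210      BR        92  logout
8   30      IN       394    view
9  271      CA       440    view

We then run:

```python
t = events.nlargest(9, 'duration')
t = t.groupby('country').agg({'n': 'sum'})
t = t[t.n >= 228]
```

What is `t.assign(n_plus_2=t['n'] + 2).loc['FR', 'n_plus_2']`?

586

take 9 rows with largest duration:
     n country  duration  action
5  170      JP       522   click
2  198      IN       514    view
4   60      CA       455    view
9  271      CA       440    view
8   30      IN       394    view
6  141      FR       238   click
1  111      UK       169  logout
3  443      FR       107   click
7  210      BR        92  logout
group by country, sum of n:
           n
country     
BR       210
CA       331
FR       584
IN       228
JP       170
UK       111
filter rows where n >= 228:
           n
country     
CA       331
FR       584
IN       228
add column n_plus_2 = t['n'] + 2:
           n  n_plus_2
country               
CA       331       333
FR       584       586
IN       228       230
Then the value at row 'FR', column 'n_plus_2': 586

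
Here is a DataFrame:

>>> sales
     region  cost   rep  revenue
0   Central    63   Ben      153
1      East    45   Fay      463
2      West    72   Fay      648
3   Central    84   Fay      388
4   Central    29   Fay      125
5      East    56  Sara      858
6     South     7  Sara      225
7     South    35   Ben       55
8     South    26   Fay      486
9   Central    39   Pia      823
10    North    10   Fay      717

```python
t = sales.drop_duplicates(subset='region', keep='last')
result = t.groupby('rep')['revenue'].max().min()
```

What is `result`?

drop duplicate region (keep=last):
     region  cost   rep  revenue
2      West    72   Fay      648
5      East    56  Sara      858
8     South    26   Fay      486
9   Central    39   Pia      823
10    North    10   Fay      717
group by rep, max of revenue:
rep
Fay     717
Pia     823
Sara    858
Name: revenue, dtype: int64
So min() = 717.

717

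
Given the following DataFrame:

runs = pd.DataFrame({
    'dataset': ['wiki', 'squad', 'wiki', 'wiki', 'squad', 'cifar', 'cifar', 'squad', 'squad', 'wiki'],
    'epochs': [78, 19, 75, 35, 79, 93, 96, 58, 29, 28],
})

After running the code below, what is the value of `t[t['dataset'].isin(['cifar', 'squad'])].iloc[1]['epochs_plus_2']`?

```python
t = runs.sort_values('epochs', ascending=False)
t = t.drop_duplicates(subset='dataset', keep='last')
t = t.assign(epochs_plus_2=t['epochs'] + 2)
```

sort by epochs descending:
  dataset  epochs
6   cifar      96
5   cifar      93
4   squad      79
0    wiki      78
2    wiki      75
7   squad      58
3    wiki      35
8   squad      29
9    wiki      28
1   squad      19
drop duplicate dataset (keep=last):
  dataset  epochs
5   cifar      93
9    wiki      28
1   squad      19
add column epochs_plus_2 = t['epochs'] + 2:
  dataset  epochs  epochs_plus_2
5   cifar      93             95
9    wiki      28             30
1   squad      19             21
filter rows where dataset in ['cifar', 'squad']:
  dataset  epochs  epochs_plus_2
5   cifar      93             95
1   squad      19             21
Reading off the value at position 1, column 'epochs_plus_2', we get 21.

21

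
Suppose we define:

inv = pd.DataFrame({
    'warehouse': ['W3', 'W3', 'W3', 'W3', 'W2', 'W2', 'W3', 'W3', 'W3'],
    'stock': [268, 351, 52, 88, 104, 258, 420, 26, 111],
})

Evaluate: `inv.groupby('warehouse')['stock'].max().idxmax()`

W3

group by warehouse, max of stock:
warehouse
W2    258
W3    420
Name: stock, dtype: int64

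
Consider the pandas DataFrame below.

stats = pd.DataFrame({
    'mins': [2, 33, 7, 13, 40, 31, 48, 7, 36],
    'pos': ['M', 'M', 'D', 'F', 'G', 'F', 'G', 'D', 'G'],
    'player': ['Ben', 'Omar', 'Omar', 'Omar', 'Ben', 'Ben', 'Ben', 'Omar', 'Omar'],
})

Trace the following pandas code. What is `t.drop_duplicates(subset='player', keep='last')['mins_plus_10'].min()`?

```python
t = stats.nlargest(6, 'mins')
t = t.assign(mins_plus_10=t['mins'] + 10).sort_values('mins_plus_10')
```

take 6 rows with largest mins:
   mins pos player
6    48   G    Ben
4    40   G    Ben
8    36   G   Omar
1    33   M   Omar
5    31   F    Ben
3    13   F   Omar
add column mins_plus_10 = t['mins'] + 10:
   mins pos player  mins_plus_10
6    48   G    Ben            58
4    40   G    Ben            50
8    36   G   Omar            46
1    33   M   Omar            43
5    31   F    Ben            41
3    13   F   Omar            23
sort by mins_plus_10:
   mins pos player  mins_plus_10
3    13   F   Omar            23
5    31   F    Ben            41
1    33   M   Omar            43
8    36   G   Omar            46
4    40   G    Ben            50
6    48   G    Ben            58
drop duplicate player (keep=last):
   mins pos player  mins_plus_10
8    36   G   Omar            46
6    48   G    Ben            58
Taking the min of column 'mins_plus_10' gives 46.

46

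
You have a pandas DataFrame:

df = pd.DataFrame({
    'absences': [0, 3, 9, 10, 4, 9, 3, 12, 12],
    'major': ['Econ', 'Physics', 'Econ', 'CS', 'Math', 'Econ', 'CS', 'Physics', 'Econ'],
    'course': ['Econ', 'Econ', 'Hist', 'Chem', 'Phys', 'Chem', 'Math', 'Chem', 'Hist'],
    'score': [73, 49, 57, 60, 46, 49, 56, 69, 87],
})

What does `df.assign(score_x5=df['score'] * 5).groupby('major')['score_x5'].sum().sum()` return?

add column score_x5 = df['score'] * 5:
   absences    major course  score  score_x5
0         0     Econ   Econ     73       365
1         3  Physics   Econ     49       245
2         9     Econ   Hist     57       285
3        10       CS   Chem     60       300
4         4     Math   Phys     46       230
5         9     Econ   Chem     49       245
6         3       CS   Math     56       280
7        12  Physics   Chem     69       345
8        12     Econ   Hist     87       435
group by major, sum of score_x5:
major
CS          580
Econ       1330
Math        230
Physics     590
Name: score_x5, dtype: int64

2730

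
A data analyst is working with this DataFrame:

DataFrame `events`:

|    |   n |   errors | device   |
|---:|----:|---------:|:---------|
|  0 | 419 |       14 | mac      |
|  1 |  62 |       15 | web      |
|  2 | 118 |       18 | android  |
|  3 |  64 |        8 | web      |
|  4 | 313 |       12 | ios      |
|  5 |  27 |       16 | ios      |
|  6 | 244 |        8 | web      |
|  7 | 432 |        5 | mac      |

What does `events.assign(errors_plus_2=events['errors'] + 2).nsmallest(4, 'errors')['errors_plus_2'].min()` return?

7

add column errors_plus_2 = events['errors'] + 2:
     n  errors   device  errors_plus_2
0  419      14      mac             16
1   62      15      web             17
2  118      18  android             20
3   64       8      web             10
4  313      12      ios             14
5   27      16      ios             18
6  244       8      web             10
7  432       5      mac              7
take 4 rows with smallest errors:
     n  errors device  errors_plus_2
7  432       5    mac              7
3   64       8    web             10
6  244       8    web             10
4  313      12    ios             14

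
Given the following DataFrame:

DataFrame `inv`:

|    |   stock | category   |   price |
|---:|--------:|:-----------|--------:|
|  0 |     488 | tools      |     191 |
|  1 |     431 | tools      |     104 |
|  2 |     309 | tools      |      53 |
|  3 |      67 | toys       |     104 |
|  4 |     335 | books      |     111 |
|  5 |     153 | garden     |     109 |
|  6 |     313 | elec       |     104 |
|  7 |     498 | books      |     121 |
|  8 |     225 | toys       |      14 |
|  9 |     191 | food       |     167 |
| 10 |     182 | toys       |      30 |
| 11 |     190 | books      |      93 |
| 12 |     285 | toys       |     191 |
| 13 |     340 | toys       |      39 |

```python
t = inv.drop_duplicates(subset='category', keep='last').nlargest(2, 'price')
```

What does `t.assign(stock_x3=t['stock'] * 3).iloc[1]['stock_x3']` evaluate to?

459

drop duplicate category (keep=last):
    stock category  price
2     309    tools     53
5     153   garden    109
6     313     elec    104
9     191     food    167
11    190    books     93
13    340     toys     39
take 2 rows with largest price:
   stock category  price
9    191     food    167
5    153   garden    109
add column stock_x3 = t['stock'] * 3:
   stock category  price  stock_x3
9    191     food    167       573
5    153   garden    109       459
So iloc[1]['stock_x3'] = 459.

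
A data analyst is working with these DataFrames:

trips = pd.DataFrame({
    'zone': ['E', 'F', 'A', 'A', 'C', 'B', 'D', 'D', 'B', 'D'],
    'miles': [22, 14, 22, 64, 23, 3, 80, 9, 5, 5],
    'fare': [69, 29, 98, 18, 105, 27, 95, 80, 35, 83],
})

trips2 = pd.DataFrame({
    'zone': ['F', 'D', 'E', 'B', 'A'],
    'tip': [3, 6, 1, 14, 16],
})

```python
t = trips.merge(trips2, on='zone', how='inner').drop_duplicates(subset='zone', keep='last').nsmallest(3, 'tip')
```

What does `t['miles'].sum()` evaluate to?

41

merge on 'zone' (how='inner') → 9 rows:
  zone  miles  fare  tip
0    E     22    69    1
1    F     14    29    3
2    A     22    98   16
3    A     64    18   16
4    B      3    27   14
5    D     80    95    6
6    D      9    80    6
7    B      5    35   14
8    D      5    83    6
drop duplicate zone (keep=last):
  zone  miles  fare  tip
0    E     22    69    1
1    F     14    29    3
3    A     64    18   16
7    B      5    35   14
8    D      5    83    6
take 3 rows with smallest tip:
  zone  miles  fare  tip
0    E     22    69    1
1    F     14    29    3
8    D      5    83    6
Taking the sum of column 'miles' gives 41.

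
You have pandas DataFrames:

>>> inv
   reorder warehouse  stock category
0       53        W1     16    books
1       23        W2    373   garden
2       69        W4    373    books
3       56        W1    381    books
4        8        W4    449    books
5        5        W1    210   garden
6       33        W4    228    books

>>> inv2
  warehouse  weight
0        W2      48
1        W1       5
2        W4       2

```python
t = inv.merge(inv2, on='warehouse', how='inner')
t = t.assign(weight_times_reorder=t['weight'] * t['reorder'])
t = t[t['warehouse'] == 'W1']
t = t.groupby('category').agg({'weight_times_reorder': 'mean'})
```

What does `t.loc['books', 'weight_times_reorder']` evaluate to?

merge on 'warehouse' (how='inner') → 7 rows:
   reorder warehouse  stock category  weight
0       53        W1     16    books       5
1       23        W2    373   garden      48
2       69        W4    373    books       2
3       56        W1    381    books       5
4        8        W4    449    books       2
5        5        W1    210   garden       5
6       33        W4    228    books       2
add column weight_times_reorder = t['weight'] * t['reorder']:
   reorder warehouse  stock category  weight  weight_times_reorder
0       53        W1     16    books       5                   265
1       23        W2    373   garden      48                  1104
2       69        W4    373    books       2                   138
3       56        W1    381    books       5                   280
4        8        W4    449    books       2                    16
5        5        W1    210   garden       5                    25
6       33        W4    228    books       2                    66
filter rows where warehouse == 'W1':
   reorder warehouse  stock category  weight  weight_times_reorder
0       53        W1     16    books       5                   265
3       56        W1    381    books       5                   280
5        5        W1    210   garden       5                    25
group by category, mean of weight_times_reorder:
          weight_times_reorder
category                      
books                    272.5
garden                    25.0
Hence 272.5.

272.5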